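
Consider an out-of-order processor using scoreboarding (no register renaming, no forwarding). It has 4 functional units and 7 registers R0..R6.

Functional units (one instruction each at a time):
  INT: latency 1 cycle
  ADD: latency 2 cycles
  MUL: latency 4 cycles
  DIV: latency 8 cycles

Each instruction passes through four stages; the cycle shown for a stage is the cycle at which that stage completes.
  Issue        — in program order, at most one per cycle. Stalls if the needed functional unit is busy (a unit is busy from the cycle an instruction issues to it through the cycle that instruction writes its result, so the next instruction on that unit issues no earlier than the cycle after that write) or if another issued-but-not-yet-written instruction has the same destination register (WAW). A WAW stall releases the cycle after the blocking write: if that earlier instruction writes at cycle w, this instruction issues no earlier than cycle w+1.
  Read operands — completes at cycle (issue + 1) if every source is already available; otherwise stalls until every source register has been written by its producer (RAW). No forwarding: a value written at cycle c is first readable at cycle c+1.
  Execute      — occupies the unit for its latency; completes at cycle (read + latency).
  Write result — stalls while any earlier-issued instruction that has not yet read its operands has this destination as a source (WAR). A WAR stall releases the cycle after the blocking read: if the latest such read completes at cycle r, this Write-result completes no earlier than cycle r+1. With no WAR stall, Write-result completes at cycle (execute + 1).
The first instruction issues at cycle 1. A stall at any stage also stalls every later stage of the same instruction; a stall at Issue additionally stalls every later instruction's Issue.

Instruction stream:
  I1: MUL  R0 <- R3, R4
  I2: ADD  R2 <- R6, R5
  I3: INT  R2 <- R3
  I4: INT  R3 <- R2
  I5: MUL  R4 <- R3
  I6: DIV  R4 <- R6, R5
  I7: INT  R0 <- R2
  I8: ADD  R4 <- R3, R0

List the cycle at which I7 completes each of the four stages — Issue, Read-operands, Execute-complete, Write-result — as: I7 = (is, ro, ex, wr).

I7 = (22, 23, 24, 25)

I1 -> (1, 2, 6, 7)
I2 -> (2, 3, 5, 6)
I3 -> (7, 8, 9, 10)  // WAW R2: wait I2 write@6
I4 -> (11, 12, 13, 14)  // struct: INT busy until I3 writes@10
I5 -> (12, 15, 19, 20)  // RAW R3: wait I4 write@14
I6 -> (21, 22, 30, 31)  // WAW R4: wait I5 write@20
I7 -> (22, 23, 24, 25)
I8 -> (32, 33, 35, 36)  // WAW R4: wait I6 write@31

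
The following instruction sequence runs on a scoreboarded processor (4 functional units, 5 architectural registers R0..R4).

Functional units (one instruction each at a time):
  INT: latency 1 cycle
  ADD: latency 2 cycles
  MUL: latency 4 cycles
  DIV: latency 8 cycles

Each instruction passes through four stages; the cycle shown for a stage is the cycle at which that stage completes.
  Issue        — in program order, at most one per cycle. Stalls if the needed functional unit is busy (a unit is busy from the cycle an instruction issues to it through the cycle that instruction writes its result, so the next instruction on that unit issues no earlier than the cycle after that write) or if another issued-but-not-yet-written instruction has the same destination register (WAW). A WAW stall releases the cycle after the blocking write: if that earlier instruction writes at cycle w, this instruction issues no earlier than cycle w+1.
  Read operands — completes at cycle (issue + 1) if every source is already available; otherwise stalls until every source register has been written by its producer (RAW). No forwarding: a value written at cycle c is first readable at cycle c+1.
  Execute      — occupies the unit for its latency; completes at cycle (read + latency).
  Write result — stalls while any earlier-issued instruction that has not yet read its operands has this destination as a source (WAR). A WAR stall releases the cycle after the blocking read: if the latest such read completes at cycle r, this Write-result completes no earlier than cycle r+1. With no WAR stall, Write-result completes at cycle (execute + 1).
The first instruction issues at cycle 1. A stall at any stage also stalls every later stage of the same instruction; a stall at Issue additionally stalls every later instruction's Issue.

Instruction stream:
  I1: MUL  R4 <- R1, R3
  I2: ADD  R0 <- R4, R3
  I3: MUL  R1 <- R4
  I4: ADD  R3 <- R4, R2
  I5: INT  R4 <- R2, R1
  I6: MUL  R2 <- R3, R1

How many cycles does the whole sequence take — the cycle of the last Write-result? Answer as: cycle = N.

cycle = 22

1) issue 1, read 2, done 6, write 7
2) issue 2, read 8, done 10, write 11  <RAW R4: wait I1 write@7>
3) issue 8, read 9, done 13, write 14  <struct: MUL busy until I1 writes@7>
4) issue 12, read 13, done 15, write 16  <struct: ADD busy until I2 writes@11>
5) issue 13, read 15, done 16, write 17  <RAW R1: wait I3 write@14>
6) issue 15, read 17, done 21, write 22  <struct: MUL busy until I3 writes@14 / RAW R3: wait I4 write@16>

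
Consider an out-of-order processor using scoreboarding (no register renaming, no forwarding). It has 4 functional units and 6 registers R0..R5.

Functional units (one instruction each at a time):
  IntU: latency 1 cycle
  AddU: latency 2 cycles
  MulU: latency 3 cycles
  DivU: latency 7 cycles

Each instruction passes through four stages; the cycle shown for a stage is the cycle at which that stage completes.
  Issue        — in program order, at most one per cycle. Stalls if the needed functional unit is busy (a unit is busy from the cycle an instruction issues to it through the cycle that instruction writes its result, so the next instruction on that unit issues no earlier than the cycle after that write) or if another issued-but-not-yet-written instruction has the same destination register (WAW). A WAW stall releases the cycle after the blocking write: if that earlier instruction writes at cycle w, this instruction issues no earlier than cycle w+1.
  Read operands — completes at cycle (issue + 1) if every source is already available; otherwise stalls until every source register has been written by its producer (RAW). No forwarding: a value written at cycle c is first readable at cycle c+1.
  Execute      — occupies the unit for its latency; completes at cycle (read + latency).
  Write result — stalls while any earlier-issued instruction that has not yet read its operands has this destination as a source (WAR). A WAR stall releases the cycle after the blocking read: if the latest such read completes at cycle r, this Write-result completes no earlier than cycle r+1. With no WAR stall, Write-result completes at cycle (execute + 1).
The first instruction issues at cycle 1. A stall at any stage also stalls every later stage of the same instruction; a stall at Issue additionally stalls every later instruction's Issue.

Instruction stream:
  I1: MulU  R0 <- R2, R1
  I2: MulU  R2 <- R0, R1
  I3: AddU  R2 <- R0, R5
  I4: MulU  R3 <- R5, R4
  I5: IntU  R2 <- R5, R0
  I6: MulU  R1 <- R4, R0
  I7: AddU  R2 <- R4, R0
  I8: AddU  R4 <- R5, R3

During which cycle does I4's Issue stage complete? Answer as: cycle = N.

cycle = 14

I1: IS=1 RO=2 EX=5 WR=6
I2: IS=7 RO=8 EX=11 WR=12  [struct: MulU busy until I1 writes@6]
I3: IS=13 RO=14 EX=16 WR=17  [WAW R2: wait I2 write@12]
I4: IS=14 RO=15 EX=18 WR=19
I5: IS=18 RO=19 EX=20 WR=21  [WAW R2: wait I3 write@17]
I6: IS=20 RO=21 EX=24 WR=25  [struct: MulU busy until I4 writes@19]
I7: IS=22 RO=23 EX=25 WR=26  [WAW R2: wait I5 write@21]
I8: IS=27 RO=28 EX=30 WR=31  [struct: AddU busy until I7 writes@26]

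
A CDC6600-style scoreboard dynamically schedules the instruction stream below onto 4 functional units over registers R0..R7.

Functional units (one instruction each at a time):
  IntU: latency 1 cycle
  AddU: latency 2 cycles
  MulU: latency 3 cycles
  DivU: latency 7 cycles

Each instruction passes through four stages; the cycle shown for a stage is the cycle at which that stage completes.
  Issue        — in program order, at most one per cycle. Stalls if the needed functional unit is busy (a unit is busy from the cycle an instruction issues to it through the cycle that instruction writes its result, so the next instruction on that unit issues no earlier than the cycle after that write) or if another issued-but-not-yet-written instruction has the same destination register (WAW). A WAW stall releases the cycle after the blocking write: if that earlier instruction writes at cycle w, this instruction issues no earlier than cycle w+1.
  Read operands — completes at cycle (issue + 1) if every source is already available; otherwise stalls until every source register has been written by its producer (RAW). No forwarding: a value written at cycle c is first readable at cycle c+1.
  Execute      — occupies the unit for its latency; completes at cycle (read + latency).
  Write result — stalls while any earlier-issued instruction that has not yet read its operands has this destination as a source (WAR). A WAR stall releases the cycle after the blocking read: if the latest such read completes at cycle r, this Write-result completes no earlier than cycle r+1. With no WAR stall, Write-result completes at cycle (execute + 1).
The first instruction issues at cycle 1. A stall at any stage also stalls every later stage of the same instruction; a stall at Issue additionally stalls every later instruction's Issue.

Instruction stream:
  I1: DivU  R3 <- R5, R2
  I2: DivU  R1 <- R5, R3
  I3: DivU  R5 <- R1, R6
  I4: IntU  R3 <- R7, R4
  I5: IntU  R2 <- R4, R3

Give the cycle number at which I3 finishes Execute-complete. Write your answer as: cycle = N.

cycle = 29

t=1  I1→DivU
t=2  I1 RO
t=9  I1 EX
t=10  I1 WR R3
t=11  I2→DivU
t=12  I2 RO
t=19  I2 EX
t=20  I2 WR R1
t=21  I3→DivU
t=22  I3 RO, I4→IntU
t=23  I4 RO
t=24  I4 EX
t=25  I4 WR R3
t=26  I5→IntU
t=27  I5 RO
t=28  I5 EX
t=29  I3 EX, I5 WR R2
t=30  I3 WR R5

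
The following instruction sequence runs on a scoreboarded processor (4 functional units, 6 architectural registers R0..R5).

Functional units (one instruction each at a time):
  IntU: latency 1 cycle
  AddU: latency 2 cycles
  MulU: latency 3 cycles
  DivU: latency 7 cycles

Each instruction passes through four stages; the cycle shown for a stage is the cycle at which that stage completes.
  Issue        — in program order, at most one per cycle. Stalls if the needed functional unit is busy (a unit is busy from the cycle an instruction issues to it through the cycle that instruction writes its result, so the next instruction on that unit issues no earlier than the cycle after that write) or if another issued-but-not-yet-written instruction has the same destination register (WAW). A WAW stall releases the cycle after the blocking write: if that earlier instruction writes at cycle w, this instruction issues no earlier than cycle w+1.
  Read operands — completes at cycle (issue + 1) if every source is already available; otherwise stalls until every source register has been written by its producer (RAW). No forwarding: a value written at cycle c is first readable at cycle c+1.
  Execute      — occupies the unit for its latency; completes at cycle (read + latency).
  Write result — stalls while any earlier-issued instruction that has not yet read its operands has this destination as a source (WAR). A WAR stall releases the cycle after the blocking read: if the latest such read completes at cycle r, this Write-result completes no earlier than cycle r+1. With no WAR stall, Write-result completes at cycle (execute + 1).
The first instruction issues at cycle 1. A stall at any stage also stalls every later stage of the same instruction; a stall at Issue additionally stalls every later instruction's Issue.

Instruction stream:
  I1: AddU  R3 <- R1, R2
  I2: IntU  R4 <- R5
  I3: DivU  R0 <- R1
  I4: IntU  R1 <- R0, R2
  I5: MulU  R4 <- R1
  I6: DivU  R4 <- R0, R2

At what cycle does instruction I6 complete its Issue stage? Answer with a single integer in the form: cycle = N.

  I1 | 1 | 2 | 4 | 5
  I2 | 2 | 3 | 4 | 5
  I3 | 3 | 4 | 11 | 12
  I4 | 6 | 13 | 14 | 15   struct: IntU busy until I2 writes@5 · RAW R0: wait I3 write@12
  I5 | 7 | 16 | 19 | 20   RAW R1: wait I4 write@15
  I6 | 21 | 22 | 29 | 30   WAW R4: wait I5 write@20

cycle = 21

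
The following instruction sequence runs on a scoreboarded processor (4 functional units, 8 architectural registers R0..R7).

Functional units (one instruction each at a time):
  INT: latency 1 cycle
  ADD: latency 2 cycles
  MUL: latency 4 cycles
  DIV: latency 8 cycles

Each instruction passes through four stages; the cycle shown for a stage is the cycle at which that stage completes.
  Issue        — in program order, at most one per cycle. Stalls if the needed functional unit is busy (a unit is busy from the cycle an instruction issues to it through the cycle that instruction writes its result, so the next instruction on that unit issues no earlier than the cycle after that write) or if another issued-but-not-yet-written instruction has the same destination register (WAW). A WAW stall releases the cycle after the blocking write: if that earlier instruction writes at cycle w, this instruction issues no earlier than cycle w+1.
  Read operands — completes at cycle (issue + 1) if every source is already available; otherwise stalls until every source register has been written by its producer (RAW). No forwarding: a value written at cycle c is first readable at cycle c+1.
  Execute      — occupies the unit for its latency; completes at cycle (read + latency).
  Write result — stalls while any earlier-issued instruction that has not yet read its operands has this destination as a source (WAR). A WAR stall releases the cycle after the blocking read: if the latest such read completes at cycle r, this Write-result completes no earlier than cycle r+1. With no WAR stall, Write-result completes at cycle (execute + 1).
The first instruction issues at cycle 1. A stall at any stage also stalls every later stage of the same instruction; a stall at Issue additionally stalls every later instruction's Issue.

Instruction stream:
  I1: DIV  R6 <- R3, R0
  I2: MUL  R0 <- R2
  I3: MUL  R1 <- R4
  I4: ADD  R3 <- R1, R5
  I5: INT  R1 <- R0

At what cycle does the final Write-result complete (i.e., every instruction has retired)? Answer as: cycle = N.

cycle = 19

cycle 1: I1→DIV
cycle 2: I1 RO; I2→MUL
cycle 3: I2 RO
cycle 7: I2 EX
cycle 8: I2 WR R0
cycle 9: I3→MUL
cycle 10: I1 EX; I3 RO; I4→ADD
cycle 11: I1 WR R6
cycle 14: I3 EX
cycle 15: I3 WR R1
cycle 16: I4 RO; I5→INT
cycle 17: I5 RO
cycle 18: I4 EX; I5 EX
cycle 19: I4 WR R3; I5 WR R1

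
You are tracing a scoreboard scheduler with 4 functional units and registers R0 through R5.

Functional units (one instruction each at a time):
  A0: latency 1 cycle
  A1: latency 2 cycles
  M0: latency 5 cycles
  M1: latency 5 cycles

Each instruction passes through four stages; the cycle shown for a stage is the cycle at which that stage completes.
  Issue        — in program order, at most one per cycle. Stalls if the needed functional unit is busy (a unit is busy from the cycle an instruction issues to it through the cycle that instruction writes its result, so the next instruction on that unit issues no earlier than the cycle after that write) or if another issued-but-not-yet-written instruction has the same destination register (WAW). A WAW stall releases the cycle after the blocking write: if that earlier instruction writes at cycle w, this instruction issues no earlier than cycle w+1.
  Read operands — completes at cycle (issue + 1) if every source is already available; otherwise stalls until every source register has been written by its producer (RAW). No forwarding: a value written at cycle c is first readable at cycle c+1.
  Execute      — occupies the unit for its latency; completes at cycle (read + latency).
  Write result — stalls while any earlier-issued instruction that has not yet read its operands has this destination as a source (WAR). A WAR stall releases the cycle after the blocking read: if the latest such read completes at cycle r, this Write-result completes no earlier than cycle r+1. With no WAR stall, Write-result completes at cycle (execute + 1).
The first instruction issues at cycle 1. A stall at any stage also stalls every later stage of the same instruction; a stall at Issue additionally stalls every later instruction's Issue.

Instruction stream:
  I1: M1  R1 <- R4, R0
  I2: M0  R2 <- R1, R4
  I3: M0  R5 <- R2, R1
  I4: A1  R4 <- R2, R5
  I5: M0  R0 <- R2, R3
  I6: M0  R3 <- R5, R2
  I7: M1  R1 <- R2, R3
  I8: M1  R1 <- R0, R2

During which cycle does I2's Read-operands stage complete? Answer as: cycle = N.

  I1 | 1 | 2 | 7 | 8
  I2 | 2 | 9 | 14 | 15   RAW R1: wait I1 write@8
  I3 | 16 | 17 | 22 | 23   struct: M0 busy until I2 writes@15
  I4 | 17 | 24 | 26 | 27   RAW R5: wait I3 write@23
  I5 | 24 | 25 | 30 | 31   struct: M0 busy until I3 writes@23
  I6 | 32 | 33 | 38 | 39   struct: M0 busy until I5 writes@31
  I7 | 33 | 40 | 45 | 46   RAW R3: wait I6 write@39
  I8 | 47 | 48 | 53 | 54   struct: M1 busy until I7 writes@46

cycle = 9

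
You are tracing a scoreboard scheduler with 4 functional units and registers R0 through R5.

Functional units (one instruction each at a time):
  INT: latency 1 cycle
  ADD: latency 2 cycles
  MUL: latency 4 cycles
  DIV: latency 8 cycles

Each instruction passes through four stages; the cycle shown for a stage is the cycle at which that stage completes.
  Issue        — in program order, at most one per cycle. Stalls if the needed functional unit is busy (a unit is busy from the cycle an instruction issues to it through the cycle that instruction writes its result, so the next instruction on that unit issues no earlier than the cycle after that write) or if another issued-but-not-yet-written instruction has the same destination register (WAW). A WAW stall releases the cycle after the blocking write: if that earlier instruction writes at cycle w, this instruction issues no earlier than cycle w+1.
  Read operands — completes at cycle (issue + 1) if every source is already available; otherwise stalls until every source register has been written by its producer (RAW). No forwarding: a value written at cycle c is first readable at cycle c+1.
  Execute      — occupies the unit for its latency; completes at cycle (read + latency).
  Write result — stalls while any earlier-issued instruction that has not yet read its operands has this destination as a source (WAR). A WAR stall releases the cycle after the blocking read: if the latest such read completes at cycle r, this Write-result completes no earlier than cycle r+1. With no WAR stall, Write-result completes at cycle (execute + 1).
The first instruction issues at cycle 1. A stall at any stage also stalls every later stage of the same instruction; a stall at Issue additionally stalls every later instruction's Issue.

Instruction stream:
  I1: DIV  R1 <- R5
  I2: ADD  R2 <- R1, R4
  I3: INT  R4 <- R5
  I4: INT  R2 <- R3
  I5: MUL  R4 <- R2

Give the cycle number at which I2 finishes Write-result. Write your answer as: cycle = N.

cycle = 15

I1 -> (1, 2, 10, 11)
I2 -> (2, 12, 14, 15)  // RAW R1: wait I1 write@11
I3 -> (3, 4, 5, 13)  // WAR R4: wait I2 read@12
I4 -> (16, 17, 18, 19)  // WAW R2: wait I2 write@15
I5 -> (17, 20, 24, 25)  // RAW R2: wait I4 write@19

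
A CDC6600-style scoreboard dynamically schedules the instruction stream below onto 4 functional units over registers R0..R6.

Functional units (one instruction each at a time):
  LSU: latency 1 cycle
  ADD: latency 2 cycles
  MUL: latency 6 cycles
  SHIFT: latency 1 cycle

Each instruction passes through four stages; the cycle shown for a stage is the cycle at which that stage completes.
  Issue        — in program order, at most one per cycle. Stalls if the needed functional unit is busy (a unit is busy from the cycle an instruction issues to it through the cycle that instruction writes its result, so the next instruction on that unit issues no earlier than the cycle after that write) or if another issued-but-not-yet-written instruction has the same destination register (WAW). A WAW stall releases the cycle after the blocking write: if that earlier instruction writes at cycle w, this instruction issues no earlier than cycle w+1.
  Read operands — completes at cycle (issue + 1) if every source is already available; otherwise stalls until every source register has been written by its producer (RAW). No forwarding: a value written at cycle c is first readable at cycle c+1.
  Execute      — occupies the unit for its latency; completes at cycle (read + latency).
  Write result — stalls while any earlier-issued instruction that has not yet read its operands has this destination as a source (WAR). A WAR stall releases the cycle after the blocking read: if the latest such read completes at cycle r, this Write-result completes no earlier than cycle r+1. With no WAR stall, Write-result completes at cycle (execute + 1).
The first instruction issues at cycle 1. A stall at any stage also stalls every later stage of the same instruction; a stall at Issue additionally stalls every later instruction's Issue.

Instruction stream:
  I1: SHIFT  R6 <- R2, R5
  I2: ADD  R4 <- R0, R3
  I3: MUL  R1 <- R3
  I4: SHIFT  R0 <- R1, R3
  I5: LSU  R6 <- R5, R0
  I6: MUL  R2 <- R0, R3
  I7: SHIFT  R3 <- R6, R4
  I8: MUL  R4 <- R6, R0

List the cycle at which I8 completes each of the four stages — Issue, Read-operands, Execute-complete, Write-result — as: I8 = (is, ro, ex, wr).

I8 = (23, 24, 30, 31)

I1  is:1  ro:2  ex:3  wr:4
I2  is:2  ro:3  ex:5  wr:6
I3  is:3  ro:4  ex:10  wr:11
I4  is:5  ro:12  ex:13  wr:14  — struct: SHIFT busy until I1 writes@4, RAW R1: wait I3 write@11
I5  is:6  ro:15  ex:16  wr:17  — RAW R0: wait I4 write@14
I6  is:12  ro:15  ex:21  wr:22  — struct: MUL busy until I3 writes@11, RAW R0: wait I4 write@14
I7  is:15  ro:18  ex:19  wr:20  — struct: SHIFT busy until I4 writes@14, RAW R6: wait I5 write@17
I8  is:23  ro:24  ex:30  wr:31  — struct: MUL busy until I6 writes@22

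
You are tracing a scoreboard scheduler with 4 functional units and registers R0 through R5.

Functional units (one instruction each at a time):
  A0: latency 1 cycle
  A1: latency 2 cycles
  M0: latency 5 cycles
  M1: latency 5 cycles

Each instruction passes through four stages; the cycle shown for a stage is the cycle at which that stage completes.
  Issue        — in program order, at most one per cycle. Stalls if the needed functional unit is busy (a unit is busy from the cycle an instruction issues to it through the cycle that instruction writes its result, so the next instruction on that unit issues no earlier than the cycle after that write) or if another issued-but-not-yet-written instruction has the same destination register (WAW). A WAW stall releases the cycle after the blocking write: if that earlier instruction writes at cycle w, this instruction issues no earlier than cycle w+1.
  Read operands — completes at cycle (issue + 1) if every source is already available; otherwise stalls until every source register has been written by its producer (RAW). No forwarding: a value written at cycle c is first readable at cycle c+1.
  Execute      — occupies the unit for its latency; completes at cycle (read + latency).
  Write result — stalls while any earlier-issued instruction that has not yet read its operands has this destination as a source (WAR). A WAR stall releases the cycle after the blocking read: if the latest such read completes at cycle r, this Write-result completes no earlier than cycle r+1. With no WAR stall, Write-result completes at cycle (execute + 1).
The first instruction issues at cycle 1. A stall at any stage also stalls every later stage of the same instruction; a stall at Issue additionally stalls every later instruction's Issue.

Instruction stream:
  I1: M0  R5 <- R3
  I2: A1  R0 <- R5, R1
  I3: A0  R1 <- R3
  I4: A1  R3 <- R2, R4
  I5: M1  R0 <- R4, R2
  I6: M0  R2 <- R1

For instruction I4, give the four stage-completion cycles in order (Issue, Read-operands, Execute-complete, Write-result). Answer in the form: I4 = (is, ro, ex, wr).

I4 = (13, 14, 16, 17)

[1] I1→M0
[2] I1 RO; I2→A1
[3] I3→A0
[4] I3 RO
[5] I3 EX
[7] I1 EX
[8] I1 WR R5
[9] I2 RO
[10] I3 WR R1
[11] I2 EX
[12] I2 WR R0
[13] I4→A1
[14] I4 RO; I5→M1
[15] I5 RO; I6→M0
[16] I4 EX; I6 RO
[17] I4 WR R3
[20] I5 EX
[21] I5 WR R0; I6 EX
[22] I6 WR R2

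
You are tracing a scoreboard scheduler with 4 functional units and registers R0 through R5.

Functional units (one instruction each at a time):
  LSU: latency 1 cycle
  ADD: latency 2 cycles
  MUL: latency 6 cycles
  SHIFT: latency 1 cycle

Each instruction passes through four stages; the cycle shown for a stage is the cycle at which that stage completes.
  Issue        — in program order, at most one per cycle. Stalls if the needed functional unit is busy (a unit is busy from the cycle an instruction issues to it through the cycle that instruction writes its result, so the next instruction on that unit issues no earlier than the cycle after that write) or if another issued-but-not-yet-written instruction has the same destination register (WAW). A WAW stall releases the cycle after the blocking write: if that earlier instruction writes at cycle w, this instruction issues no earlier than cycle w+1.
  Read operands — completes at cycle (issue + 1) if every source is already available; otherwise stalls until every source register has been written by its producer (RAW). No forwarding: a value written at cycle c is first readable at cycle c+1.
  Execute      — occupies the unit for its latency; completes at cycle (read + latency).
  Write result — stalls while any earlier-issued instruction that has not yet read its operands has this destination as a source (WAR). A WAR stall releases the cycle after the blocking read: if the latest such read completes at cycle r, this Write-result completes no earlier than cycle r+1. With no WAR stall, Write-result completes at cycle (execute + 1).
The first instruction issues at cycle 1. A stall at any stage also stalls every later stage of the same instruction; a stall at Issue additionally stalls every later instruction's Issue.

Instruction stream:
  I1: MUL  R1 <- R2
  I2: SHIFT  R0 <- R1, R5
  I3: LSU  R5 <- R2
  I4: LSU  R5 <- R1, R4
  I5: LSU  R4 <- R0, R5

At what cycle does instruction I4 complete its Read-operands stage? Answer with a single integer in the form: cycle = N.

cycle = 13

I1: IS=1 RO=2 EX=8 WR=9
I2: IS=2 RO=10 EX=11 WR=12  [RAW R1: wait I1 write@9]
I3: IS=3 RO=4 EX=5 WR=11  [WAR R5: wait I2 read@10]
I4: IS=12 RO=13 EX=14 WR=15  [struct: LSU busy until I3 writes@11]
I5: IS=16 RO=17 EX=18 WR=19  [struct: LSU busy until I4 writes@15]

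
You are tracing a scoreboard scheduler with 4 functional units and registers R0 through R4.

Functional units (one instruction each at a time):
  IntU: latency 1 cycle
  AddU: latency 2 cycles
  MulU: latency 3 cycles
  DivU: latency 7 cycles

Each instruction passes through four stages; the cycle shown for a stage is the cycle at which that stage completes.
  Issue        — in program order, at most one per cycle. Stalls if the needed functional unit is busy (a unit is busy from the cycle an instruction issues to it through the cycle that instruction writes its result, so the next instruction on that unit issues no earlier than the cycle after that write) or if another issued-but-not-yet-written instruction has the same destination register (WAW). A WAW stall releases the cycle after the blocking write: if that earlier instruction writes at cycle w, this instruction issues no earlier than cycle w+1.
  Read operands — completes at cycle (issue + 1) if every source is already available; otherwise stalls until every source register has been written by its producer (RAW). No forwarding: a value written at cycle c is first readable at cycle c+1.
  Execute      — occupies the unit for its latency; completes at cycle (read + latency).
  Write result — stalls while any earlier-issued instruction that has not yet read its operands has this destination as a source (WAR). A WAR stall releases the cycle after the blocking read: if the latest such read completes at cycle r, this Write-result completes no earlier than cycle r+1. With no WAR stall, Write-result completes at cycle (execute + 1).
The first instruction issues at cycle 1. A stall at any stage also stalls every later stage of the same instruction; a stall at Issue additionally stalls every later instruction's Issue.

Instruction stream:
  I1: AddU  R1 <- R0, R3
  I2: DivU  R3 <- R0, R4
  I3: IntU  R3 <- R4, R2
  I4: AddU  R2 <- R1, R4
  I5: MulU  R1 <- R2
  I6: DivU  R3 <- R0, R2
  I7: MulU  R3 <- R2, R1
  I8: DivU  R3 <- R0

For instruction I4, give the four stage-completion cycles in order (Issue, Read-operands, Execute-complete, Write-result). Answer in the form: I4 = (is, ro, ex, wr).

I4 = (13, 14, 16, 17)

I1  is:1  ro:2  ex:4  wr:5
I2  is:2  ro:3  ex:10  wr:11
I3  is:12  ro:13  ex:14  wr:15  — WAW R3: wait I2 write@11
I4  is:13  ro:14  ex:16  wr:17
I5  is:14  ro:18  ex:21  wr:22  — RAW R2: wait I4 write@17
I6  is:16  ro:18  ex:25  wr:26  — WAW R3: wait I3 write@15, RAW R2: wait I4 write@17
I7  is:27  ro:28  ex:31  wr:32  — WAW R3: wait I6 write@26
I8  is:33  ro:34  ex:41  wr:42  — WAW R3: wait I7 write@32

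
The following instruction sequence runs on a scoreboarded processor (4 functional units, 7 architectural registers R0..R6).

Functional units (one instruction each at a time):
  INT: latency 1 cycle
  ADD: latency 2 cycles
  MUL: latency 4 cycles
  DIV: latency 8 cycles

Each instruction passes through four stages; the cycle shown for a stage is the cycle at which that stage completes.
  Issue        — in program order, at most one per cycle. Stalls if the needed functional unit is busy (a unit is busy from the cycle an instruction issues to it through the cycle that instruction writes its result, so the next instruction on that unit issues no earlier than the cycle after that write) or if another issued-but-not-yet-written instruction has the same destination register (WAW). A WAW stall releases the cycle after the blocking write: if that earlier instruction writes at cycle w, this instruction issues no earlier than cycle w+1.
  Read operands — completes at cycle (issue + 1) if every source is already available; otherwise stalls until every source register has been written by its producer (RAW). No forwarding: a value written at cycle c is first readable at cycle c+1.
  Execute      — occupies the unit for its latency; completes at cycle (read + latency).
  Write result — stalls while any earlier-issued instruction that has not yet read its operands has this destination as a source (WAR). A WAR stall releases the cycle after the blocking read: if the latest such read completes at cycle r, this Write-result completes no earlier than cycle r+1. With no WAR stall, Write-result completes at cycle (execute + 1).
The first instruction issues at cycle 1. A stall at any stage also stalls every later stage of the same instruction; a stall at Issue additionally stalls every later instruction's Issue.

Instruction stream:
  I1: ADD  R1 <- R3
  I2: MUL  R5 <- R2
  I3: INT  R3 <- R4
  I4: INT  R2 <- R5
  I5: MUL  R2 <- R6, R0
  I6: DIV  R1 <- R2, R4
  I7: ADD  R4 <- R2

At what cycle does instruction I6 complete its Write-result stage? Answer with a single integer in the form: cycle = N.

cycle 1: I1 dispatched to ADD
cycle 2: I1 operands ready, I2 dispatched to MUL
cycle 3: I2 operands ready, I3 dispatched to INT
cycle 4: I1 complete, I3 operands ready
cycle 5: R1←I1, I3 complete
cycle 6: R3←I3
cycle 7: I2 complete, I4 dispatched to INT
cycle 8: R5←I2
cycle 9: I4 operands ready
cycle 10: I4 complete
cycle 11: R2←I4
cycle 12: I5 dispatched to MUL
cycle 13: I5 operands ready, I6 dispatched to DIV
cycle 14: I7 dispatched to ADD
cycle 17: I5 complete
cycle 18: R2←I5
cycle 19: I6 operands ready, I7 operands ready
cycle 21: I7 complete
cycle 22: R4←I7
cycle 27: I6 complete
cycle 28: R1←I6

cycle = 28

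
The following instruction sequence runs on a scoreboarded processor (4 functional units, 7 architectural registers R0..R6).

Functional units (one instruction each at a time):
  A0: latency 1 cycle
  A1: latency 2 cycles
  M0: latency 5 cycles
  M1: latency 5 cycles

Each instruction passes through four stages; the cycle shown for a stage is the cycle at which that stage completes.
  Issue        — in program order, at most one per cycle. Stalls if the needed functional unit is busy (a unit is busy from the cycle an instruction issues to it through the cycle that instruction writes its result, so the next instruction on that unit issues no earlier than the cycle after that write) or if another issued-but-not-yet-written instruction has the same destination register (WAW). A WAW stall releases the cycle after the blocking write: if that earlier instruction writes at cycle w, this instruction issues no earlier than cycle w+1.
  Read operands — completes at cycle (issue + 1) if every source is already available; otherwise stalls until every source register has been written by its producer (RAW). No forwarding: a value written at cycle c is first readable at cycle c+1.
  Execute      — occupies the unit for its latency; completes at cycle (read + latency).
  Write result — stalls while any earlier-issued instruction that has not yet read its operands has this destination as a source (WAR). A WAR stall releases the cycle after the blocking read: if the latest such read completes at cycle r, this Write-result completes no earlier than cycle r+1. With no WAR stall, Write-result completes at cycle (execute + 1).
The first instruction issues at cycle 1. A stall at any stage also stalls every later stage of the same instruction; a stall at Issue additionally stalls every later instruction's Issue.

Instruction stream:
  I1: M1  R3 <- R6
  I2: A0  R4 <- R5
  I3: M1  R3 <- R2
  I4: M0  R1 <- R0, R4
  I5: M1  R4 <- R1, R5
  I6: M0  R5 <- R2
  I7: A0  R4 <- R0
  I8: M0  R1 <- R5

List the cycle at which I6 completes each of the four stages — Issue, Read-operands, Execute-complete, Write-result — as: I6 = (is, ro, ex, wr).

I1  is:1  ro:2  ex:7  wr:8
I2  is:2  ro:3  ex:4  wr:5
I3  is:9  ro:10  ex:15  wr:16  — struct: M1 busy until I1 writes@8
I4  is:10  ro:11  ex:16  wr:17
I5  is:17  ro:18  ex:23  wr:24  — struct: M1 busy until I3 writes@16
I6  is:18  ro:19  ex:24  wr:25
I7  is:25  ro:26  ex:27  wr:28  — WAW R4: wait I5 write@24
I8  is:26  ro:27  ex:32  wr:33

I6 = (18, 19, 24, 25)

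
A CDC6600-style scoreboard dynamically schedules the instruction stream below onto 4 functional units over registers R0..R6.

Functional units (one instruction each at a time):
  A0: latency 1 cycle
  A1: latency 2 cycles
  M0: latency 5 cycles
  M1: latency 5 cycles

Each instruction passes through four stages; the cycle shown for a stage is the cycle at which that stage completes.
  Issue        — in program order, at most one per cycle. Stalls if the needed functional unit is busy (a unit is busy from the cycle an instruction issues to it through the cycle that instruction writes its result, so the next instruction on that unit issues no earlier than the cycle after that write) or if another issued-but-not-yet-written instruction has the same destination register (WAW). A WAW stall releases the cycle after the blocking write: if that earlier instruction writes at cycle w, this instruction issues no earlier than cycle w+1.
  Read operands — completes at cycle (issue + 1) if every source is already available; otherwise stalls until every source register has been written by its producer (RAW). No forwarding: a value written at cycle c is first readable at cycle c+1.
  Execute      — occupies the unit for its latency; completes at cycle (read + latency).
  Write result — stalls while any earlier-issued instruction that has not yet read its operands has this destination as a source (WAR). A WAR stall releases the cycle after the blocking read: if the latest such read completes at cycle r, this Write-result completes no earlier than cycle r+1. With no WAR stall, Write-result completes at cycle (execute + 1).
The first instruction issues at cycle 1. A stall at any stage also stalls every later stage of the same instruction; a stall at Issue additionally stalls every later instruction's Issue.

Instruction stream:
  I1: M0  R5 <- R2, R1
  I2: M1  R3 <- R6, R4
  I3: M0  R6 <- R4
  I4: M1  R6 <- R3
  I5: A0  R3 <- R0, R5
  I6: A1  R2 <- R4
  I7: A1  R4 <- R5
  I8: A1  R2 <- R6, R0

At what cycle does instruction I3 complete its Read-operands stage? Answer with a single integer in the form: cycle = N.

1) issue 1, read 2, done 7, write 8
2) issue 2, read 3, done 8, write 9
3) issue 9, read 10, done 15, write 16  <struct: M0 busy until I1 writes@8>
4) issue 17, read 18, done 23, write 24  <WAW R6: wait I3 write@16>
5) issue 18, read 19, done 20, write 21
6) issue 19, read 20, done 22, write 23
7) issue 24, read 25, done 27, write 28  <struct: A1 busy until I6 writes@23>
8) issue 29, read 30, done 32, write 33  <struct: A1 busy until I7 writes@28>

cycle = 10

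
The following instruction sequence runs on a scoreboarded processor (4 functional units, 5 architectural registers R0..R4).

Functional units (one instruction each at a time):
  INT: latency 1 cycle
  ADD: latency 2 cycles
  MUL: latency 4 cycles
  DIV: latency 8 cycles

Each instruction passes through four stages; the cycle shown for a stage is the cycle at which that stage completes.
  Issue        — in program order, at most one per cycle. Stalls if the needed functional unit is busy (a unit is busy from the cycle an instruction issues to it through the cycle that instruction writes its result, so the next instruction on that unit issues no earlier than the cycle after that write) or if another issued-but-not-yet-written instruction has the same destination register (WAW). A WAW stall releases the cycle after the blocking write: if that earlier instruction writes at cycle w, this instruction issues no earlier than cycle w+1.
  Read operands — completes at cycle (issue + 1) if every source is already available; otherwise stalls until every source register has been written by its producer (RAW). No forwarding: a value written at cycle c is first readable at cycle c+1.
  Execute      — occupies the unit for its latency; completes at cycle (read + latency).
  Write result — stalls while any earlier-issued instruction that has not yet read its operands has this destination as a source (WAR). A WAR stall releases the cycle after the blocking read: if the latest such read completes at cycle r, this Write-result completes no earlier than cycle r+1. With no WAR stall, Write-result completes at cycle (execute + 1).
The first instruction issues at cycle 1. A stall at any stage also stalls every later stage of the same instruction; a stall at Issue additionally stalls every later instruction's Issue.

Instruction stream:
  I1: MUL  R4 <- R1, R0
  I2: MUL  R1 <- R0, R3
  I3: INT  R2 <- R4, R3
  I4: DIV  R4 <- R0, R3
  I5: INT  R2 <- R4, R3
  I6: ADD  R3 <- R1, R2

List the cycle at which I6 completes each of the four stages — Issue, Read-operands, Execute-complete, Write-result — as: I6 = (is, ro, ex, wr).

I6 = (14, 24, 26, 27)

[1] I1→MUL
[2] I1 RO
[6] I1 EX
[7] I1 WR R4
[8] I2→MUL
[9] I2 RO · I3→INT
[10] I3 RO · I4→DIV
[11] I3 EX · I4 RO
[12] I3 WR R2
[13] I2 EX · I5→INT
[14] I2 WR R1 · I6→ADD
[19] I4 EX
[20] I4 WR R4
[21] I5 RO
[22] I5 EX
[23] I5 WR R2
[24] I6 RO
[26] I6 EX
[27] I6 WR R3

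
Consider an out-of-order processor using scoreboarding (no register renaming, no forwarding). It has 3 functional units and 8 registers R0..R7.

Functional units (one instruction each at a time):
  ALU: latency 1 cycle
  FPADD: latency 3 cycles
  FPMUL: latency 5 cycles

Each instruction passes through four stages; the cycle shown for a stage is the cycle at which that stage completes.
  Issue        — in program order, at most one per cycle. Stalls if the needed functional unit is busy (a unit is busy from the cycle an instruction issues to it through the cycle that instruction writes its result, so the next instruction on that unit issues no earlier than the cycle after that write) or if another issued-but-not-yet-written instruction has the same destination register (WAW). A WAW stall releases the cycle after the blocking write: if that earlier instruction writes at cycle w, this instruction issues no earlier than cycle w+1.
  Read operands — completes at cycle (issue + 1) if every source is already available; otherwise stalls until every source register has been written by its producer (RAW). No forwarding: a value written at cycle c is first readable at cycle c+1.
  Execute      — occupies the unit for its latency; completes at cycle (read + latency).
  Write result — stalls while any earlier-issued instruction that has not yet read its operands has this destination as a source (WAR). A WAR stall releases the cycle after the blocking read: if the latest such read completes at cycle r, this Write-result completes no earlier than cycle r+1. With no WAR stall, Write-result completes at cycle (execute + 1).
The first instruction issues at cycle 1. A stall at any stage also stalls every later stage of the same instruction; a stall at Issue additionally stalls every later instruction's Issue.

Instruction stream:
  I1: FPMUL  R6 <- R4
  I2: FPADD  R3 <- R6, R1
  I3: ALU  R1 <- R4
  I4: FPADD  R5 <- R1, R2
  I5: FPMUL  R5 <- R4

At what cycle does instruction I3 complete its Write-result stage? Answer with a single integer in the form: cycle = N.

  I1 | 1 | 2 | 7 | 8
  I2 | 2 | 9 | 12 | 13   RAW R6: wait I1 write@8
  I3 | 3 | 4 | 5 | 10   WAR R1: wait I2 read@9
  I4 | 14 | 15 | 18 | 19   struct: FPADD busy until I2 writes@13
  I5 | 20 | 21 | 26 | 27   WAW R5: wait I4 write@19

cycle = 10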